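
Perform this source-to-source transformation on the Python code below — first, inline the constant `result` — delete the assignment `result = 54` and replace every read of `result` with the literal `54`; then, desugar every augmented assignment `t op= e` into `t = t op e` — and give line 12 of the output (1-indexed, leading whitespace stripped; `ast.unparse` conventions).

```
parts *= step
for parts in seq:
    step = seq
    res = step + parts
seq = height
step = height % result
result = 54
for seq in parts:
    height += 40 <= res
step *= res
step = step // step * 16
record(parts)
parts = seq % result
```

parts = seq % 54

Transformed code:
parts = parts * step
for parts in seq:
    step = seq
    res = step + parts
seq = height
step = height % 54
for seq in parts:
    height = height + (40 <= res)
step = step * res
step = step // step * 16
record(parts)
parts = seq % 54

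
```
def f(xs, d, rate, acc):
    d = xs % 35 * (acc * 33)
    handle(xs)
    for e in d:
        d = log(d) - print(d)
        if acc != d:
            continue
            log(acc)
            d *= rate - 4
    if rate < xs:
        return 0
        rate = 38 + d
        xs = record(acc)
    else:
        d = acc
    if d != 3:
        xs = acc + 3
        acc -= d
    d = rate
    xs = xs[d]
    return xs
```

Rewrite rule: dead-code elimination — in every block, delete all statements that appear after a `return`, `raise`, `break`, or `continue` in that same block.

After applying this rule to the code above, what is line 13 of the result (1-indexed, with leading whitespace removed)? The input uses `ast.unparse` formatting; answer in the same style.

Transformed code:
def f(xs, d, rate, acc):
    d = xs % 35 * (acc * 33)
    handle(xs)
    for e in d:
        d = log(d) - print(d)
        if acc != d:
            continue
    if rate < xs:
        return 0
    else:
        d = acc
    if d != 3:
        xs = acc + 3
        acc -= d
    d = rate
    xs = xs[d]
    return xs

xs = acc + 3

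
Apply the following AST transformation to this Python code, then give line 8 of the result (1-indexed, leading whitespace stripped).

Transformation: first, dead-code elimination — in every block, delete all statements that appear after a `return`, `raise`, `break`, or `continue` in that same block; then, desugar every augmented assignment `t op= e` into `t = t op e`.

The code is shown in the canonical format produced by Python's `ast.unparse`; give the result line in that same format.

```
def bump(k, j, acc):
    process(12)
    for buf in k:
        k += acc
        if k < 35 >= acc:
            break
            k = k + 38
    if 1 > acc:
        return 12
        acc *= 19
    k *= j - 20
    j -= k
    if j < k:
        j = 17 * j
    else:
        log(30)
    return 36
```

return 12

Transformed code:
def bump(k, j, acc):
    process(12)
    for buf in k:
        k = k + acc
        if k < 35 >= acc:
            break
    if 1 > acc:
        return 12
    k = k * (j - 20)
    j = j - k
    if j < k:
        j = 17 * j
    else:
        log(30)
    return 36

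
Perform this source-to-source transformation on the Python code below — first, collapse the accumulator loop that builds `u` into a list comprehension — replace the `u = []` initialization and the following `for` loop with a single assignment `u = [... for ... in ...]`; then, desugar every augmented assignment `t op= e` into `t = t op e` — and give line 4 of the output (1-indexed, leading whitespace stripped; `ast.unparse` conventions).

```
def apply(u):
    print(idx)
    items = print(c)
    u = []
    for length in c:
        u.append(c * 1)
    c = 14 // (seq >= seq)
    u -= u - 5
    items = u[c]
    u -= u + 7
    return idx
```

Transformed code:
def apply(u):
    print(idx)
    items = print(c)
    u = [c * 1 for length in c]
    c = 14 // (seq >= seq)
    u = u - (u - 5)
    items = u[c]
    u = u - (u + 7)
    return idx

u = [c * 1 for length in c]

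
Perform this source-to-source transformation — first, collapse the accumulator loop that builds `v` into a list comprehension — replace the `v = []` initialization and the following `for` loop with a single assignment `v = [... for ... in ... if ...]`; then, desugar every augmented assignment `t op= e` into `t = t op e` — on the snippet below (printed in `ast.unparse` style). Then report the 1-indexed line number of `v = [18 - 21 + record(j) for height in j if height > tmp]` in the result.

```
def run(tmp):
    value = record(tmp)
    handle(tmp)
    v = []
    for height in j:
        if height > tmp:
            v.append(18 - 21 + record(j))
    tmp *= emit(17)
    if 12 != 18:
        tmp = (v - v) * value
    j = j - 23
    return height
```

Transformed code:
def run(tmp):
    value = record(tmp)
    handle(tmp)
    v = [18 - 21 + record(j) for height in j if height > tmp]
    tmp = tmp * emit(17)
    if 12 != 18:
        tmp = (v - v) * value
    j = j - 23
    return height

4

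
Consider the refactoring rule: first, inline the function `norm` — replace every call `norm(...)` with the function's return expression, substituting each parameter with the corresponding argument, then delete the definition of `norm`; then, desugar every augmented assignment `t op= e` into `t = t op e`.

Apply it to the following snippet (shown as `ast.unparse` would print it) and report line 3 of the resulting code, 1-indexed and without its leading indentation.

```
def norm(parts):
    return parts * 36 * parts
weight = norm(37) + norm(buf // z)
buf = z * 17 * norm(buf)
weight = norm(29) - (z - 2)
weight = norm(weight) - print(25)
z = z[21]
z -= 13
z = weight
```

weight = 29 * 36 * 29 - (z - 2)

Transformed code:
weight = 37 * 36 * 37 + buf // z * 36 * (buf // z)
buf = z * 17 * (buf * 36 * buf)
weight = 29 * 36 * 29 - (z - 2)
weight = weight * 36 * weight - print(25)
z = z[21]
z = z - 13
z = weight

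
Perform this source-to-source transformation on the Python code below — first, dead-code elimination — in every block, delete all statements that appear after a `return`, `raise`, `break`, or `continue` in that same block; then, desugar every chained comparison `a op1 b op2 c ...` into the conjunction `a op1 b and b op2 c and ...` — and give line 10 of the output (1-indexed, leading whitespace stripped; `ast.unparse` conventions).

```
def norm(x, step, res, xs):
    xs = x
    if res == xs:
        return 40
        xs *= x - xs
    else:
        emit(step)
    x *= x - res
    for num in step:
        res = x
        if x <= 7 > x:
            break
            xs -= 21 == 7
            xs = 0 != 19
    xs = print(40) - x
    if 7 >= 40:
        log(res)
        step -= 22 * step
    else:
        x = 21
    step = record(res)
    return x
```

Transformed code:
def norm(x, step, res, xs):
    xs = x
    if res == xs:
        return 40
    else:
        emit(step)
    x *= x - res
    for num in step:
        res = x
        if x <= 7 and 7 > x:
            break
    xs = print(40) - x
    if 7 >= 40:
        log(res)
        step -= 22 * step
    else:
        x = 21
    step = record(res)
    return x

if x <= 7 and 7 > x:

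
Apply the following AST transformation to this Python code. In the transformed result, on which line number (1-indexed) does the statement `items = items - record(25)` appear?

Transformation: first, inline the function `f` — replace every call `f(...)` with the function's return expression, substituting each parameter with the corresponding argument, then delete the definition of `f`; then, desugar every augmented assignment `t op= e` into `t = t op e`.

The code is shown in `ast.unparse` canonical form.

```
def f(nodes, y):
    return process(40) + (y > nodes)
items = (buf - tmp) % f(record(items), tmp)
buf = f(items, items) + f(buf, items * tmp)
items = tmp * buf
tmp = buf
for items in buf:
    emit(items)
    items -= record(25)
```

7

Transformed code:
items = (buf - tmp) % (process(40) + (tmp > record(items)))
buf = process(40) + (items > items) + (process(40) + (items * tmp > buf))
items = tmp * buf
tmp = buf
for items in buf:
    emit(items)
    items = items - record(25)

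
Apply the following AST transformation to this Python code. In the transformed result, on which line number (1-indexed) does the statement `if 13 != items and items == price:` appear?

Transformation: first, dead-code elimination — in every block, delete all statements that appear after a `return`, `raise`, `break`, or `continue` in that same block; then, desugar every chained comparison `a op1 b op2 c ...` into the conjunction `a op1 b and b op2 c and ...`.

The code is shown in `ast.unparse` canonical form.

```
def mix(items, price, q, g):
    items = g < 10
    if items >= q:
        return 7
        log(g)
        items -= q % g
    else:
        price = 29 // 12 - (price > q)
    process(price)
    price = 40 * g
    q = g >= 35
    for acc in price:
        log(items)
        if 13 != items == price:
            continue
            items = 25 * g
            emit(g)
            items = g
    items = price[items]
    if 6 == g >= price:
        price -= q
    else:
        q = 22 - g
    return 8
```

Transformed code:
def mix(items, price, q, g):
    items = g < 10
    if items >= q:
        return 7
    else:
        price = 29 // 12 - (price > q)
    process(price)
    price = 40 * g
    q = g >= 35
    for acc in price:
        log(items)
        if 13 != items and items == price:
            continue
    items = price[items]
    if 6 == g and g >= price:
        price -= q
    else:
        q = 22 - g
    return 8

12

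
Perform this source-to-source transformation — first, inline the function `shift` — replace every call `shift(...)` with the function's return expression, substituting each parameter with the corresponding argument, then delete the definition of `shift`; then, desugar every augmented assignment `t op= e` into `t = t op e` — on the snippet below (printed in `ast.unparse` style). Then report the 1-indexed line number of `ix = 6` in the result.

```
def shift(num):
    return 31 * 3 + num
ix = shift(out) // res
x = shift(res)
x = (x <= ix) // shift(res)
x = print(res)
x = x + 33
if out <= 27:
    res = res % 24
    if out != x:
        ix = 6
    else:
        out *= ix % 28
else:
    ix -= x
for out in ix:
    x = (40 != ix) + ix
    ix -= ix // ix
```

Transformed code:
ix = (31 * 3 + out) // res
x = 31 * 3 + res
x = (x <= ix) // (31 * 3 + res)
x = print(res)
x = x + 33
if out <= 27:
    res = res % 24
    if out != x:
        ix = 6
    else:
        out = out * (ix % 28)
else:
    ix = ix - x
for out in ix:
    x = (40 != ix) + ix
    ix = ix - ix // ix

9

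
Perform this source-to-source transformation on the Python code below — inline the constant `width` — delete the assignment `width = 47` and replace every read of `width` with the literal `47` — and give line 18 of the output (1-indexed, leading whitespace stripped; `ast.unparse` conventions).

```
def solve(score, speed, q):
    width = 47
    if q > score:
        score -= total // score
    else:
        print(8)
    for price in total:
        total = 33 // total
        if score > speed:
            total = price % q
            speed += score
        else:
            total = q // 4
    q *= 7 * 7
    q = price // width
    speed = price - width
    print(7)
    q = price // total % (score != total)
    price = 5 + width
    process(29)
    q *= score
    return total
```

Transformed code:
def solve(score, speed, q):
    if q > score:
        score -= total // score
    else:
        print(8)
    for price in total:
        total = 33 // total
        if score > speed:
            total = price % q
            speed += score
        else:
            total = q // 4
    q *= 7 * 7
    q = price // 47
    speed = price - 47
    print(7)
    q = price // total % (score != total)
    price = 5 + 47
    process(29)
    q *= score
    return total

price = 5 + 47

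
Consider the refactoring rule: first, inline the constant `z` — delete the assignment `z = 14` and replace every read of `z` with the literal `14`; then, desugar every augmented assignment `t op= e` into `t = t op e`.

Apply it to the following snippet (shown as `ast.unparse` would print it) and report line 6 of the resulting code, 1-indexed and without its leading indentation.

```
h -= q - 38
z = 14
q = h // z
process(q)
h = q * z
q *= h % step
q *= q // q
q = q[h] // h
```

q = q * (q // q)

Transformed code:
h = h - (q - 38)
q = h // 14
process(q)
h = q * 14
q = q * (h % step)
q = q * (q // q)
q = q[h] // h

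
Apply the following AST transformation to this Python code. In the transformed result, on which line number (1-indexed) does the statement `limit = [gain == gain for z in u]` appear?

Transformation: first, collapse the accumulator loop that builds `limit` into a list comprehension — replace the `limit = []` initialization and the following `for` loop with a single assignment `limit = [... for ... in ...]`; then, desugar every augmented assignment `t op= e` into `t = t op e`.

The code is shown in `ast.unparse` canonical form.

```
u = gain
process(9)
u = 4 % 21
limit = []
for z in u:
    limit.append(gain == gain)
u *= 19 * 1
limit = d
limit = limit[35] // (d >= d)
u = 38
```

4

Transformed code:
u = gain
process(9)
u = 4 % 21
limit = [gain == gain for z in u]
u = u * (19 * 1)
limit = d
limit = limit[35] // (d >= d)
u = 38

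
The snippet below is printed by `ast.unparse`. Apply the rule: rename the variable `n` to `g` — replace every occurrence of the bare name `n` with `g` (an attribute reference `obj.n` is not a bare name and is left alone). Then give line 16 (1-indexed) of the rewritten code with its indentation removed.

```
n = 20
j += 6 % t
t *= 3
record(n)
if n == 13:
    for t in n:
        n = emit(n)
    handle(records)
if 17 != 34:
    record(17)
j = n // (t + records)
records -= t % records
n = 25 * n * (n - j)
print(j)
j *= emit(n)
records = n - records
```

records = g - records

Transformed code:
g = 20
j += 6 % t
t *= 3
record(g)
if g == 13:
    for t in g:
        g = emit(g)
    handle(records)
if 17 != 34:
    record(17)
j = g // (t + records)
records -= t % records
g = 25 * g * (g - j)
print(j)
j *= emit(g)
records = g - records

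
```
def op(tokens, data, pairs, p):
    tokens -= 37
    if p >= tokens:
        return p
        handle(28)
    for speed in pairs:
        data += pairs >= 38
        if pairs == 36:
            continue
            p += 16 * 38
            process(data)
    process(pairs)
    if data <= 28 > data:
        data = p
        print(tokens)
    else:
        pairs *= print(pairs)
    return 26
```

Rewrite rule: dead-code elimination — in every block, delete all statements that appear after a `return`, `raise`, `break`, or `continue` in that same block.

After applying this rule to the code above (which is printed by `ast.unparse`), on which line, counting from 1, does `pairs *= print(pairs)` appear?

Transformed code:
def op(tokens, data, pairs, p):
    tokens -= 37
    if p >= tokens:
        return p
    for speed in pairs:
        data += pairs >= 38
        if pairs == 36:
            continue
    process(pairs)
    if data <= 28 > data:
        data = p
        print(tokens)
    else:
        pairs *= print(pairs)
    return 26

14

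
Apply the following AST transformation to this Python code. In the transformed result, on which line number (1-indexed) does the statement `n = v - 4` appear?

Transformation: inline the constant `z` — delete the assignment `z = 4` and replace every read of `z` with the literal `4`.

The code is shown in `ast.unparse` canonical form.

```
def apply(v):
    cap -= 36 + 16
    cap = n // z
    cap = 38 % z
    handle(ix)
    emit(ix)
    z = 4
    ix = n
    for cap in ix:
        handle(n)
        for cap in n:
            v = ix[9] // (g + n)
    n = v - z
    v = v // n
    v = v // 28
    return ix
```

Transformed code:
def apply(v):
    cap -= 36 + 16
    cap = n // 4
    cap = 38 % 4
    handle(ix)
    emit(ix)
    ix = n
    for cap in ix:
        handle(n)
        for cap in n:
            v = ix[9] // (g + n)
    n = v - 4
    v = v // n
    v = v // 28
    return ix

12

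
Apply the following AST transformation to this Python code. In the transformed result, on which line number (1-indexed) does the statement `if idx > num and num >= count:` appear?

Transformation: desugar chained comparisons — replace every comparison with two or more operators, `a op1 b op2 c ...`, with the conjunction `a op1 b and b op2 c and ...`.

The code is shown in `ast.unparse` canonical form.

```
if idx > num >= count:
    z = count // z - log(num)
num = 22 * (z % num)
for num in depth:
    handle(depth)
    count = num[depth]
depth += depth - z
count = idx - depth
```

1

Transformed code:
if idx > num and num >= count:
    z = count // z - log(num)
num = 22 * (z % num)
for num in depth:
    handle(depth)
    count = num[depth]
depth += depth - z
count = idx - depth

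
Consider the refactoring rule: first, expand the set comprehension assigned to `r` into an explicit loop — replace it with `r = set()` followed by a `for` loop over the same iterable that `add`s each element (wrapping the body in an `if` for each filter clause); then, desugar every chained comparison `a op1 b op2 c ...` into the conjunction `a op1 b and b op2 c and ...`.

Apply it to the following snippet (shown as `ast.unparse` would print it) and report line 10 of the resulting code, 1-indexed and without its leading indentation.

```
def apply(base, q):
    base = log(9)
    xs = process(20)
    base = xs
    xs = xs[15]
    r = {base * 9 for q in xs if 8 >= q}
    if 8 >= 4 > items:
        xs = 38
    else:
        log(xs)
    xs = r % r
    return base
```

Transformed code:
def apply(base, q):
    base = log(9)
    xs = process(20)
    base = xs
    xs = xs[15]
    r = set()
    for q in xs:
        if 8 >= q:
            r.add(base * 9)
    if 8 >= 4 and 4 > items:
        xs = 38
    else:
        log(xs)
    xs = r % r
    return base

if 8 >= 4 and 4 > items:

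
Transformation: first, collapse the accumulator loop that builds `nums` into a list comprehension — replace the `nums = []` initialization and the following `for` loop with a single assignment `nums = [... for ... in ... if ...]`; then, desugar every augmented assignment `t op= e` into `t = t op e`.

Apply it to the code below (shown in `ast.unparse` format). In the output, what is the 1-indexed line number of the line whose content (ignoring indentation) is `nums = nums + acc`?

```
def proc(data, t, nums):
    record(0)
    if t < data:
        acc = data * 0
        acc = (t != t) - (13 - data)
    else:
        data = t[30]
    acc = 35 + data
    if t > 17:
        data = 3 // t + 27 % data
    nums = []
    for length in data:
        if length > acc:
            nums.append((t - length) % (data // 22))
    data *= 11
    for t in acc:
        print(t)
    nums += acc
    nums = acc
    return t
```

Transformed code:
def proc(data, t, nums):
    record(0)
    if t < data:
        acc = data * 0
        acc = (t != t) - (13 - data)
    else:
        data = t[30]
    acc = 35 + data
    if t > 17:
        data = 3 // t + 27 % data
    nums = [(t - length) % (data // 22) for length in data if length > acc]
    data = data * 11
    for t in acc:
        print(t)
    nums = nums + acc
    nums = acc
    return t

15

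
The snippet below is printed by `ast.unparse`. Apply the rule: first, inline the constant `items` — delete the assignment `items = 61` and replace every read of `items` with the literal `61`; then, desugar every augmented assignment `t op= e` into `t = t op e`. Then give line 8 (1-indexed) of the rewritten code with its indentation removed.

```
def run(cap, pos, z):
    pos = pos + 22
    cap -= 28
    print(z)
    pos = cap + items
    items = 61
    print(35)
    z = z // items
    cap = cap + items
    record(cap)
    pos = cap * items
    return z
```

cap = cap + 61

Transformed code:
def run(cap, pos, z):
    pos = pos + 22
    cap = cap - 28
    print(z)
    pos = cap + 61
    print(35)
    z = z // 61
    cap = cap + 61
    record(cap)
    pos = cap * 61
    return z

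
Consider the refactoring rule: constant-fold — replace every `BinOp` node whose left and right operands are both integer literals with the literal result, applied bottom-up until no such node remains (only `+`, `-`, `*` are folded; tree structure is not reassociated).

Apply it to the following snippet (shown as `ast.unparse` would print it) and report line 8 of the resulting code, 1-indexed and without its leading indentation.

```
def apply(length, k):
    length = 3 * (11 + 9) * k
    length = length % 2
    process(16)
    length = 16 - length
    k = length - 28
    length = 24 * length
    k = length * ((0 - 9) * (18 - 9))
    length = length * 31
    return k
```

k = length * -81

Transformed code:
def apply(length, k):
    length = 60 * k
    length = length % 2
    process(16)
    length = 16 - length
    k = length - 28
    length = 24 * length
    k = length * -81
    length = length * 31
    return k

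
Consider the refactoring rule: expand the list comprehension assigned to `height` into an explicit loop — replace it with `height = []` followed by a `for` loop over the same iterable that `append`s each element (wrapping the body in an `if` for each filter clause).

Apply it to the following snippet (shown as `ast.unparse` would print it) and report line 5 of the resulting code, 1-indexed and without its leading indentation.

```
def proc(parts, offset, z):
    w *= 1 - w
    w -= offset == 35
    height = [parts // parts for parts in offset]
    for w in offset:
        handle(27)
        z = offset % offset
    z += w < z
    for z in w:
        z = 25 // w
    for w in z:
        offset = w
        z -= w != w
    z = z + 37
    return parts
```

Transformed code:
def proc(parts, offset, z):
    w *= 1 - w
    w -= offset == 35
    height = []
    for parts in offset:
        height.append(parts // parts)
    for w in offset:
        handle(27)
        z = offset % offset
    z += w < z
    for z in w:
        z = 25 // w
    for w in z:
        offset = w
        z -= w != w
    z = z + 37
    return parts

for parts in offset:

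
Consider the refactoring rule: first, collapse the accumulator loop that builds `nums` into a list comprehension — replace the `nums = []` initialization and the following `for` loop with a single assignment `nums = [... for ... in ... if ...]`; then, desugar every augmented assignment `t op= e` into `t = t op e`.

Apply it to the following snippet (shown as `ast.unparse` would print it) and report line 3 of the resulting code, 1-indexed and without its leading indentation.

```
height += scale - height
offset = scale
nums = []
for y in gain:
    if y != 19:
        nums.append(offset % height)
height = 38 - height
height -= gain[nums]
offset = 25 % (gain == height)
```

Transformed code:
height = height + (scale - height)
offset = scale
nums = [offset % height for y in gain if y != 19]
height = 38 - height
height = height - gain[nums]
offset = 25 % (gain == height)

nums = [offset % height for y in gain if y != 19]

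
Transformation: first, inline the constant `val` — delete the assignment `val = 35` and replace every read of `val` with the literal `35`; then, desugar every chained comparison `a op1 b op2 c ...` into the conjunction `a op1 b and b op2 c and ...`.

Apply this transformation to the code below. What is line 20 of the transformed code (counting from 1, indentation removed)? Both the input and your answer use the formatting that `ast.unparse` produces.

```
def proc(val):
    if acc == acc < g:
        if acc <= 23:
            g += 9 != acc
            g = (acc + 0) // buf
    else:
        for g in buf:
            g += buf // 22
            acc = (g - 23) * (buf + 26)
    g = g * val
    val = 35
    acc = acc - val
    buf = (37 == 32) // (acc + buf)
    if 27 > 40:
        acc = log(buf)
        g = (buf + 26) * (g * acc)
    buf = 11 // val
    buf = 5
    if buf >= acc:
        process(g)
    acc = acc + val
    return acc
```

acc = acc + 35

Transformed code:
def proc(val):
    if acc == acc and acc < g:
        if acc <= 23:
            g += 9 != acc
            g = (acc + 0) // buf
    else:
        for g in buf:
            g += buf // 22
            acc = (g - 23) * (buf + 26)
    g = g * 35
    acc = acc - 35
    buf = (37 == 32) // (acc + buf)
    if 27 > 40:
        acc = log(buf)
        g = (buf + 26) * (g * acc)
    buf = 11 // 35
    buf = 5
    if buf >= acc:
        process(g)
    acc = acc + 35
    return acc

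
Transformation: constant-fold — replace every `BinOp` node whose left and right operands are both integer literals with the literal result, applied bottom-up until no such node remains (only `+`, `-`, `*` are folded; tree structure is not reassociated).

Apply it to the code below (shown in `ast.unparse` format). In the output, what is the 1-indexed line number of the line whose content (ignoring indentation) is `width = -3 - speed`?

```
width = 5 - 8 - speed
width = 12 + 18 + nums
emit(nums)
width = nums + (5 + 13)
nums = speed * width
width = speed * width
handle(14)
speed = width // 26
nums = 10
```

Transformed code:
width = -3 - speed
width = 30 + nums
emit(nums)
width = nums + 18
nums = speed * width
width = speed * width
handle(14)
speed = width // 26
nums = 10

1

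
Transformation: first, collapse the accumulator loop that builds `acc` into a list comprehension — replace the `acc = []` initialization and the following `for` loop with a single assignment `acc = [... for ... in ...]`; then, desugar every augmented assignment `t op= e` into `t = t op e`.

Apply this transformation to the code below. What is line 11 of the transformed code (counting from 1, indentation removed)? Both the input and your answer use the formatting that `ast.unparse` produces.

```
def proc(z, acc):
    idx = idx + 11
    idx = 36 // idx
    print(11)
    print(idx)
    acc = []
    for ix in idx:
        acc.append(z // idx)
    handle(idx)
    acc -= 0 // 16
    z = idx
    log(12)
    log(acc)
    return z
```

Transformed code:
def proc(z, acc):
    idx = idx + 11
    idx = 36 // idx
    print(11)
    print(idx)
    acc = [z // idx for ix in idx]
    handle(idx)
    acc = acc - 0 // 16
    z = idx
    log(12)
    log(acc)
    return z

log(acc)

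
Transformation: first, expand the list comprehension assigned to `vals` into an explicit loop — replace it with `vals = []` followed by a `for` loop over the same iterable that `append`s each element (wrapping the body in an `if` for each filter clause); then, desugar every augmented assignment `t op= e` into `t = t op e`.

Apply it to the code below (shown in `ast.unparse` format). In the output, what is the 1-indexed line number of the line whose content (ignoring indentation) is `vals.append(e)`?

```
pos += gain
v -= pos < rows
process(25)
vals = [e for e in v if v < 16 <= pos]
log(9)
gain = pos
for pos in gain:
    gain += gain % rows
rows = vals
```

7

Transformed code:
pos = pos + gain
v = v - (pos < rows)
process(25)
vals = []
for e in v:
    if v < 16 <= pos:
        vals.append(e)
log(9)
gain = pos
for pos in gain:
    gain = gain + gain % rows
rows = vals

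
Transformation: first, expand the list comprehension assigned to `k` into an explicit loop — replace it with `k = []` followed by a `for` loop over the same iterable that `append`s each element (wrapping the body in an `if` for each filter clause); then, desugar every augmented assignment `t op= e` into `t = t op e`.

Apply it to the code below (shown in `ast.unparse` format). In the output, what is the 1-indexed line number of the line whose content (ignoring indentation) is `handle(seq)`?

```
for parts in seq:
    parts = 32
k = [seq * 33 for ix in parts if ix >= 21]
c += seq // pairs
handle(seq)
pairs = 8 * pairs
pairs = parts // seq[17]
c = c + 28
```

Transformed code:
for parts in seq:
    parts = 32
k = []
for ix in parts:
    if ix >= 21:
        k.append(seq * 33)
c = c + seq // pairs
handle(seq)
pairs = 8 * pairs
pairs = parts // seq[17]
c = c + 28

8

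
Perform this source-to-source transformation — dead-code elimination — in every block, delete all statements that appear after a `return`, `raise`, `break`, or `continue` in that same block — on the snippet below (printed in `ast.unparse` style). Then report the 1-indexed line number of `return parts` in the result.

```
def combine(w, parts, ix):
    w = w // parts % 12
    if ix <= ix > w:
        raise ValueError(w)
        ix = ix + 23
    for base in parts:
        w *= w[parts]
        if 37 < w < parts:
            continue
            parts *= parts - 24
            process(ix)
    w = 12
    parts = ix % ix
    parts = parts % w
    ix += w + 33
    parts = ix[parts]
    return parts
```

Transformed code:
def combine(w, parts, ix):
    w = w // parts % 12
    if ix <= ix > w:
        raise ValueError(w)
    for base in parts:
        w *= w[parts]
        if 37 < w < parts:
            continue
    w = 12
    parts = ix % ix
    parts = parts % w
    ix += w + 33
    parts = ix[parts]
    return parts

14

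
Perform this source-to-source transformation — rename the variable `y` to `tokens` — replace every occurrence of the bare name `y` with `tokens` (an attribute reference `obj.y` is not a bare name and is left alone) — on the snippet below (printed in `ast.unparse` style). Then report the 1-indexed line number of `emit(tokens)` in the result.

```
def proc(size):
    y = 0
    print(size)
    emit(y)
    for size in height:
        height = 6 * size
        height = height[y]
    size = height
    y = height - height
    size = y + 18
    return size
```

Transformed code:
def proc(size):
    tokens = 0
    print(size)
    emit(tokens)
    for size in height:
        height = 6 * size
        height = height[tokens]
    size = height
    tokens = height - height
    size = tokens + 18
    return size

4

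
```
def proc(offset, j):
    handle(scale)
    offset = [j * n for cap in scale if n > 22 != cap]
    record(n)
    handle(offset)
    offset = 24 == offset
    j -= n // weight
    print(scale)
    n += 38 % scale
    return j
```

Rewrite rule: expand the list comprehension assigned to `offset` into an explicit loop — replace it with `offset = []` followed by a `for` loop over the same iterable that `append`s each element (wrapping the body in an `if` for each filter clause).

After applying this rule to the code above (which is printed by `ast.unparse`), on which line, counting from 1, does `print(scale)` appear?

11

Transformed code:
def proc(offset, j):
    handle(scale)
    offset = []
    for cap in scale:
        if n > 22 != cap:
            offset.append(j * n)
    record(n)
    handle(offset)
    offset = 24 == offset
    j -= n // weight
    print(scale)
    n += 38 % scale
    return j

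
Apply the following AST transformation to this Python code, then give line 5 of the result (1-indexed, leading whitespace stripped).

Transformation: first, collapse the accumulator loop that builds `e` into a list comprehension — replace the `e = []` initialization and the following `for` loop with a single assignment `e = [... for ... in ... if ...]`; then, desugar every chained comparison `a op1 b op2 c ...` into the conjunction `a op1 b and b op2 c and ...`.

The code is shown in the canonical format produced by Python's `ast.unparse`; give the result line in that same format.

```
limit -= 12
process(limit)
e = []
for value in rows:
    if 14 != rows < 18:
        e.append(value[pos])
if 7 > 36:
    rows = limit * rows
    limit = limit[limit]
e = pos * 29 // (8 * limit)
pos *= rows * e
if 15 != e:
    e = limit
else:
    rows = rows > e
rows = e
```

rows = limit * rows

Transformed code:
limit -= 12
process(limit)
e = [value[pos] for value in rows if 14 != rows and rows < 18]
if 7 > 36:
    rows = limit * rows
    limit = limit[limit]
e = pos * 29 // (8 * limit)
pos *= rows * e
if 15 != e:
    e = limit
else:
    rows = rows > e
rows = e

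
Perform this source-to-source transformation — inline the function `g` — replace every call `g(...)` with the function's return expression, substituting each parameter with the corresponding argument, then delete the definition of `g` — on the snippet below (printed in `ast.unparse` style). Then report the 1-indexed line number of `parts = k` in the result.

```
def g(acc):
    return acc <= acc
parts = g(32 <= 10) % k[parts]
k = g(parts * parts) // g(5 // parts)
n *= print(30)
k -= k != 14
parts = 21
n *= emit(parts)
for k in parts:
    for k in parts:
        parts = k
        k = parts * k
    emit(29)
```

Transformed code:
parts = ((32 <= 10) <= (32 <= 10)) % k[parts]
k = (parts * parts <= parts * parts) // (5 // parts <= 5 // parts)
n *= print(30)
k -= k != 14
parts = 21
n *= emit(parts)
for k in parts:
    for k in parts:
        parts = k
        k = parts * k
    emit(29)

9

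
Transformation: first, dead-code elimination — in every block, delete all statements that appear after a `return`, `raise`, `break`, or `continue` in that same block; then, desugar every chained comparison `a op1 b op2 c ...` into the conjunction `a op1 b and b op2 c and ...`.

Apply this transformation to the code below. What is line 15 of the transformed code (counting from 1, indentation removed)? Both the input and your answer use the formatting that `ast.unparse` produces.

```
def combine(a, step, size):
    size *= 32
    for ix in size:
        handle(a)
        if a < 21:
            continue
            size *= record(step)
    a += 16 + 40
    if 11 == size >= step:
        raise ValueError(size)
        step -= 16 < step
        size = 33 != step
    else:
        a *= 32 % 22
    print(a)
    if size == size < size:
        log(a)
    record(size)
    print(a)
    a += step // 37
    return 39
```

Transformed code:
def combine(a, step, size):
    size *= 32
    for ix in size:
        handle(a)
        if a < 21:
            continue
    a += 16 + 40
    if 11 == size and size >= step:
        raise ValueError(size)
    else:
        a *= 32 % 22
    print(a)
    if size == size and size < size:
        log(a)
    record(size)
    print(a)
    a += step // 37
    return 39

record(size)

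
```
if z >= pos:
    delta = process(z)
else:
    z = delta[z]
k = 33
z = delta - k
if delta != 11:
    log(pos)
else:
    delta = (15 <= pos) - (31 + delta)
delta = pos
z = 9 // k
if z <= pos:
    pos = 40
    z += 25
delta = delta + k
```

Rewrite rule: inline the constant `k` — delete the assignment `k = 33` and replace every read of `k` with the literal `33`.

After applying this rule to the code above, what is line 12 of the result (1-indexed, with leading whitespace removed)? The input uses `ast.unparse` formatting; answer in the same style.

if z <= pos:

Transformed code:
if z >= pos:
    delta = process(z)
else:
    z = delta[z]
z = delta - 33
if delta != 11:
    log(pos)
else:
    delta = (15 <= pos) - (31 + delta)
delta = pos
z = 9 // 33
if z <= pos:
    pos = 40
    z += 25
delta = delta + 33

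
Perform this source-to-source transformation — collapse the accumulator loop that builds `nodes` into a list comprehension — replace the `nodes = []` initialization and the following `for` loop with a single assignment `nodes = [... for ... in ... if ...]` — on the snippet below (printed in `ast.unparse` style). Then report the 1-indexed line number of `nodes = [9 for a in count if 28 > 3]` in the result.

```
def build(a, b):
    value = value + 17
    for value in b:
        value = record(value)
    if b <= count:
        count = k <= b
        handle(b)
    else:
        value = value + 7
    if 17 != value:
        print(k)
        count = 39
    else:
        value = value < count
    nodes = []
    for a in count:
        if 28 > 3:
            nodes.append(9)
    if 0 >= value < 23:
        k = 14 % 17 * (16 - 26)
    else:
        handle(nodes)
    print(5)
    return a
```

Transformed code:
def build(a, b):
    value = value + 17
    for value in b:
        value = record(value)
    if b <= count:
        count = k <= b
        handle(b)
    else:
        value = value + 7
    if 17 != value:
        print(k)
        count = 39
    else:
        value = value < count
    nodes = [9 for a in count if 28 > 3]
    if 0 >= value < 23:
        k = 14 % 17 * (16 - 26)
    else:
        handle(nodes)
    print(5)
    return a

15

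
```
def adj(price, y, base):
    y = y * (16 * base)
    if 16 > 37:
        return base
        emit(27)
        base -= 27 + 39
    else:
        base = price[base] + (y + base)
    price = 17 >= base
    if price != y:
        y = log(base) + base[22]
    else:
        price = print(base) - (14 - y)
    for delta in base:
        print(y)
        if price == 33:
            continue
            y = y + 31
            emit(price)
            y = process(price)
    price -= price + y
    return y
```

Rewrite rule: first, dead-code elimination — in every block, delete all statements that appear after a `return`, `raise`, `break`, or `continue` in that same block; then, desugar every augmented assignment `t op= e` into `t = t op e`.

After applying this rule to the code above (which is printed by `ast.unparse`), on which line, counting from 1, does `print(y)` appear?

13

Transformed code:
def adj(price, y, base):
    y = y * (16 * base)
    if 16 > 37:
        return base
    else:
        base = price[base] + (y + base)
    price = 17 >= base
    if price != y:
        y = log(base) + base[22]
    else:
        price = print(base) - (14 - y)
    for delta in base:
        print(y)
        if price == 33:
            continue
    price = price - (price + y)
    return y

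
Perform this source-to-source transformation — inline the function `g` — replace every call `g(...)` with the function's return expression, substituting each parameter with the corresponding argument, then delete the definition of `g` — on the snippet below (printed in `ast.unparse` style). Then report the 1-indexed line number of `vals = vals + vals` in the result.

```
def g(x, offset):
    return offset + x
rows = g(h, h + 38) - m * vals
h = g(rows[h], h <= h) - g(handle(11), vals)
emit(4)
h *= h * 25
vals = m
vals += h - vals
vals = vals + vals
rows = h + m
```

7

Transformed code:
rows = h + 38 + h - m * vals
h = (h <= h) + rows[h] - (vals + handle(11))
emit(4)
h *= h * 25
vals = m
vals += h - vals
vals = vals + vals
rows = h + m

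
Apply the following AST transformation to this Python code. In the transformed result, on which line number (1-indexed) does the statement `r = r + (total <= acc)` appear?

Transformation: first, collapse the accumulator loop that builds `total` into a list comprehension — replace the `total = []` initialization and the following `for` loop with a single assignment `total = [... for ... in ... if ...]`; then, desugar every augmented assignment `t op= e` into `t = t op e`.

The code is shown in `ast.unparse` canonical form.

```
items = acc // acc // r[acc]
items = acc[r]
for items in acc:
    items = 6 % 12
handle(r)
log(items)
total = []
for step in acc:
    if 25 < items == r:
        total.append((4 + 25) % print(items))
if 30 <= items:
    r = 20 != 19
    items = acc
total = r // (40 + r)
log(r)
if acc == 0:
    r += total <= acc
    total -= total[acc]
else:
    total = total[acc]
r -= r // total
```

Transformed code:
items = acc // acc // r[acc]
items = acc[r]
for items in acc:
    items = 6 % 12
handle(r)
log(items)
total = [(4 + 25) % print(items) for step in acc if 25 < items == r]
if 30 <= items:
    r = 20 != 19
    items = acc
total = r // (40 + r)
log(r)
if acc == 0:
    r = r + (total <= acc)
    total = total - total[acc]
else:
    total = total[acc]
r = r - r // total

14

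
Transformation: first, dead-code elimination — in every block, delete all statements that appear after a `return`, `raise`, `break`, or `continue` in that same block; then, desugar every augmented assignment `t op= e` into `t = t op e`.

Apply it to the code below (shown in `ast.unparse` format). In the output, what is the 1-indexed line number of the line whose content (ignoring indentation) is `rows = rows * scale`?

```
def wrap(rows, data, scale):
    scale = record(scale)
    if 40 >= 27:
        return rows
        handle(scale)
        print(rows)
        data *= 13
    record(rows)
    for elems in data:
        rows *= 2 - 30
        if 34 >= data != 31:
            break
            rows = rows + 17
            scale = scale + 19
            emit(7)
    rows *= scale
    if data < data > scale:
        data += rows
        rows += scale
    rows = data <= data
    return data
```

Transformed code:
def wrap(rows, data, scale):
    scale = record(scale)
    if 40 >= 27:
        return rows
    record(rows)
    for elems in data:
        rows = rows * (2 - 30)
        if 34 >= data != 31:
            break
    rows = rows * scale
    if data < data > scale:
        data = data + rows
        rows = rows + scale
    rows = data <= data
    return data

10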